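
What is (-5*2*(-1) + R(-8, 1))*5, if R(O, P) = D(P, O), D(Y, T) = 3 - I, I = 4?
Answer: 45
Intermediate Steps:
D(Y, T) = -1 (D(Y, T) = 3 - 1*4 = 3 - 4 = -1)
R(O, P) = -1
(-5*2*(-1) + R(-8, 1))*5 = (-5*2*(-1) - 1)*5 = (-10*(-1) - 1)*5 = (10 - 1)*5 = 9*5 = 45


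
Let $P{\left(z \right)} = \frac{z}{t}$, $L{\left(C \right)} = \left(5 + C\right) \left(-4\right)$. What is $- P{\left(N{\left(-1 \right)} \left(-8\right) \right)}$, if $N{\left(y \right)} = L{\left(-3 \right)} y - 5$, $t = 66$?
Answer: $\frac{4}{11} \approx 0.36364$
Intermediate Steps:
$L{\left(C \right)} = -20 - 4 C$
$N{\left(y \right)} = -5 - 8 y$ ($N{\left(y \right)} = \left(-20 - -12\right) y - 5 = \left(-20 + 12\right) y - 5 = - 8 y - 5 = -5 - 8 y$)
$P{\left(z \right)} = \frac{z}{66}$
$- P{\left(N{\left(-1 \right)} \left(-8\right) \right)} = - \frac{\left(-5 - -8\right) \left(-8\right)}{66} = - \frac{\left(-5 + 8\right) \left(-8\right)}{66} = - \frac{3 \left(-8\right)}{66} = - \frac{-24}{66} = \left(-1\right) \left(- \frac{4}{11}\right) = \frac{4}{11}$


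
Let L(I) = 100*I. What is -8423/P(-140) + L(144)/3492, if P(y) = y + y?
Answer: 929031/27160 ≈ 34.206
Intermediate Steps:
P(y) = 2*y
-8423/P(-140) + L(144)/3492 = -8423/(2*(-140)) + (100*144)/3492 = -8423/(-280) + 14400*(1/3492) = -8423*(-1/280) + 400/97 = 8423/280 + 400/97 = 929031/27160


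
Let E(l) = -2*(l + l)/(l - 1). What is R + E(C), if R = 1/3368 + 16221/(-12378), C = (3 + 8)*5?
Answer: -1010090015/187600968 ≈ -5.3842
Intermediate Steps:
C = 55 (C = 11*5 = 55)
R = -9103325/6948184 (R = 1/3368 + 16221*(-1/12378) = 1/3368 - 5407/4126 = -9103325/6948184 ≈ -1.3102)
E(l) = -4*l/(-1 + l) (E(l) = -2*2*l/(-1 + l) = -4*l/(-1 + l))
R + E(C) = -9103325/6948184 - 4*55/(-1 + 55) = -9103325/6948184 - 4*55/54 = -9103325/6948184 - 4*55*1/54 = -9103325/6948184 - 110/27 = -1010090015/187600968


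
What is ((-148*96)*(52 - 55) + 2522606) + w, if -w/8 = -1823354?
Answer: 17152062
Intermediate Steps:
w = 14586832 (w = -8*(-1823354) = 14586832)
((-148*96)*(52 - 55) + 2522606) + w = ((-148*96)*(52 - 55) + 2522606) + 14586832 = (-14208*(-3) + 2522606) + 14586832 = (42624 + 2522606) + 14586832 = 2565230 + 14586832 = 17152062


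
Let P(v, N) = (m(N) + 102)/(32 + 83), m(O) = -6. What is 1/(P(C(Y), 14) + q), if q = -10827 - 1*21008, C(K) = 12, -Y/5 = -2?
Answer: -115/3660929 ≈ -3.1413e-5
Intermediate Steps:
Y = 10 (Y = -5*(-2) = 10)
P(v, N) = 96/115 (P(v, N) = (-6 + 102)/(32 + 83) = 96/115)
q = -31835 (q = -10827 - 21008 = -31835)
1/(P(C(Y), 14) + q) = 1/(96/115 - 31835) = 1/(-3660929/115) = -115/3660929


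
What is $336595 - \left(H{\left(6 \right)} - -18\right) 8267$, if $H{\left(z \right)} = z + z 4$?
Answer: $-60221$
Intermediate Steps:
$H{\left(z \right)} = 5 z$ ($H{\left(z \right)} = z + 4 z = 5 z$)
$336595 - \left(H{\left(6 \right)} - -18\right) 8267 = 336595 - \left(5 \cdot 6 - -18\right) 8267 = 336595 - \left(30 + 18\right) 8267 = 336595 - 48 \cdot 8267 = 336595 - 396816 = -60221$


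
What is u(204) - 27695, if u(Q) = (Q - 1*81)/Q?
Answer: -1883219/68 ≈ -27694.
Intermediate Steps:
u(Q) = (-81 + Q)/Q (u(Q) = (Q - 81)/Q = (-81 + Q)/Q)
u(204) - 27695 = (-81 + 204)/204 - 27695 = (1/204)*123 - 27695 = 41/68 - 27695 = -1883219/68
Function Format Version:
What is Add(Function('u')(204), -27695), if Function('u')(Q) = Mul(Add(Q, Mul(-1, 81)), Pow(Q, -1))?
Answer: Rational(-1883219, 68) ≈ -27694.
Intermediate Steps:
Function('u')(Q) = Mul(Pow(Q, -1), Add(-81, Q)) (Function('u')(Q) = Mul(Add(Q, -81), Pow(Q, -1)) = Mul(Add(-81, Q), Pow(Q, -1)) = Mul(Pow(Q, -1), Add(-81, Q)))
Add(Function('u')(204), -27695) = Add(Mul(Pow(204, -1), Add(-81, 204)), -27695) = Add(Mul(Rational(1, 204), 123), -27695) = Add(Rational(41, 68), -27695) = Rational(-1883219, 68)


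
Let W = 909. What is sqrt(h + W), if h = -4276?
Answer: I*sqrt(3367) ≈ 58.026*I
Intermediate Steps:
sqrt(h + W) = sqrt(-4276 + 909) = sqrt(-3367) = I*sqrt(3367)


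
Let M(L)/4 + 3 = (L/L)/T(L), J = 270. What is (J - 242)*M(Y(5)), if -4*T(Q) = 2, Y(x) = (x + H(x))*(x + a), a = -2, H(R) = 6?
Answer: -560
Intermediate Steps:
Y(x) = (-2 + x)*(6 + x) (Y(x) = (x + 6)*(x - 2) = (6 + x)*(-2 + x) = (-2 + x)*(6 + x))
T(Q) = -½ (T(Q) = -¼*2 = -½)
M(L) = -20 (M(L) = -12 + 4*((L/L)/(-½)) = -12 + 4*(1*(-2)) = -12 + 4*(-2) = -12 - 8 = -20)
(J - 242)*M(Y(5)) = (270 - 242)*(-20) = 28*(-20) = -560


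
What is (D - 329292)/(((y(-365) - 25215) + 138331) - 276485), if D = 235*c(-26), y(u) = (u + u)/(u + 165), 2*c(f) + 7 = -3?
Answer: 6609340/3267307 ≈ 2.0229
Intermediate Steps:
c(f) = -5 (c(f) = -7/2 + (1/2)*(-3) = -7/2 - 3/2 = -5)
y(u) = 2*u/(165 + u) (y(u) = (2*u)/(165 + u) = 2*u/(165 + u))
D = -1175 (D = 235*(-5) = -1175)
(D - 329292)/(((y(-365) - 25215) + 138331) - 276485) = (-1175 - 329292)/(((2*(-365)/(165 - 365) - 25215) + 138331) - 276485) = -330467/(((2*(-365)/(-200) - 25215) + 138331) - 276485) = -330467/(((2*(-365)*(-1/200) - 25215) + 138331) - 276485) = -330467/(((73/20 - 25215) + 138331) - 276485) = -330467/((-504227/20 + 138331) - 276485) = -330467/(2262393/20 - 276485) = -330467/(-3267307/20) = -330467*(-20/3267307) = 6609340/3267307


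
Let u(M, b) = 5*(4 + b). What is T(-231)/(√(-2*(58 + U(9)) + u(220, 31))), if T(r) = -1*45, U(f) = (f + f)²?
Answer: 45*I*√589/589 ≈ 1.8542*I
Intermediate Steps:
U(f) = 4*f² (U(f) = (2*f)² = 4*f²)
u(M, b) = 20 + 5*b
T(r) = -45
T(-231)/(√(-2*(58 + U(9)) + u(220, 31))) = -45/√(-2*(58 + 4*9²) + (20 + 5*31)) = -45/√(-2*(58 + 4*81) + (20 + 155)) = -45/√(-2*(58 + 324) + 175) = -45/√(-2*382 + 175) = -45/√(-764 + 175) = -45*(-I*√589/589) = -(-45)*I*√589/589 = 45*I*√589/589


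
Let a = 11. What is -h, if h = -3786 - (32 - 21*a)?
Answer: 3587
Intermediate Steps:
h = -3587 (h = -3786 - (32 - 21*11) = -3786 - (32 - 231) = -3786 - 1*(-199) = -3786 + 199 = -3587)
-h = -1*(-3587) = 3587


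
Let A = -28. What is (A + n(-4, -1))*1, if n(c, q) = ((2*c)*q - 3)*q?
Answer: -33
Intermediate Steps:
n(c, q) = q*(-3 + 2*c*q) (n(c, q) = (2*c*q - 3)*q = (-3 + 2*c*q)*q = q*(-3 + 2*c*q))
(A + n(-4, -1))*1 = (-28 - (-3 + 2*(-4)*(-1)))*1 = (-28 - (-3 + 8))*1 = (-28 - 1*5)*1 = (-28 - 5)*1 = -33*1 = -33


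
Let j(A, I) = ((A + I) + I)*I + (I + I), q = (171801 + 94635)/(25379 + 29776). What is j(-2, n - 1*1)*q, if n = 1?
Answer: 0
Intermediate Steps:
q = 88812/18385 (q = 266436/55155 = 266436*(1/55155) = 88812/18385 ≈ 4.8307)
j(A, I) = 2*I + I*(A + 2*I) (j(A, I) = (A + 2*I)*I + 2*I = I*(A + 2*I) + 2*I = 2*I + I*(A + 2*I))
j(-2, n - 1*1)*q = ((1 - 1*1)*(2 - 2 + 2*(1 - 1*1)))*(88812/18385) = ((1 - 1)*(2 - 2 + 2*(1 - 1)))*(88812/18385) = (0*(2 - 2 + 2*0))*(88812/18385) = (0*(2 - 2 + 0))*(88812/18385) = (0*0)*(88812/18385) = 0*(88812/18385) = 0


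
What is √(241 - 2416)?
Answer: 5*I*√87 ≈ 46.637*I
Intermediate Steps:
√(241 - 2416) = √(-2175) = 5*I*√87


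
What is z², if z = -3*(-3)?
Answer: 81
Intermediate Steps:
z = 9
z² = 9² = 81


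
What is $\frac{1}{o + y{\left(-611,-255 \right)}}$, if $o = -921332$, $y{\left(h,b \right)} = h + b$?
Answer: $- \frac{1}{922198} \approx -1.0844 \cdot 10^{-6}$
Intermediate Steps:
$y{\left(h,b \right)} = b + h$
$\frac{1}{o + y{\left(-611,-255 \right)}} = \frac{1}{-921332 - 866} = \frac{1}{-922198} = - \frac{1}{922198}$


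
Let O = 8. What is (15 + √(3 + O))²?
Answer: (15 + √11)² ≈ 335.50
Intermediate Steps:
(15 + √(3 + O))² = (15 + √(3 + 8))² = (15 + √11)²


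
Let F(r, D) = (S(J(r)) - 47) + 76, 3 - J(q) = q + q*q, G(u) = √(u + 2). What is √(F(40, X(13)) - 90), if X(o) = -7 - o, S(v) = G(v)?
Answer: √(-61 + I*√1635) ≈ 2.4683 + 8.191*I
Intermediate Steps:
G(u) = √(2 + u)
J(q) = 3 - q - q² (J(q) = 3 - (q + q*q) = 3 - (q + q²) = 3 + (-q - q²) = 3 - q - q²)
S(v) = √(2 + v)
F(r, D) = 29 + √(5 - r - r²) (F(r, D) = (√(2 + (3 - r - r²)) - 47) + 76 = (√(5 - r - r²) - 47) + 76 = (-47 + √(5 - r - r²)) + 76 = 29 + √(5 - r - r²))
√(F(40, X(13)) - 90) = √((29 + √(5 - 1*40 - 1*40²)) - 90) = √((29 + √(5 - 40 - 1*1600)) - 90) = √((29 + √(5 - 40 - 1600)) - 90) = √((29 + √(-1635)) - 90) = √((29 + I*√1635) - 90) = √(-61 + I*√1635)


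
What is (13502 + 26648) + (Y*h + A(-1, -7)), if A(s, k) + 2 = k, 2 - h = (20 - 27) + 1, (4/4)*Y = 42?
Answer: 40477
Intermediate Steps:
Y = 42
h = 8 (h = 2 - ((20 - 27) + 1) = 2 - (-7 + 1) = 2 - 1*(-6) = 2 + 6 = 8)
A(s, k) = -2 + k
(13502 + 26648) + (Y*h + A(-1, -7)) = (13502 + 26648) + (42*8 + (-2 - 7)) = 40150 + (336 - 9) = 40150 + 327 = 40477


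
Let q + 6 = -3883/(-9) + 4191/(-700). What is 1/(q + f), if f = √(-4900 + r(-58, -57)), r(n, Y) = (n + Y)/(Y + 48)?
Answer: 16648260300/7177208191561 - 13230000*I*√43985/7177208191561 ≈ 0.0023196 - 0.0003866*I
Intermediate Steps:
q = 2642581/6300 (q = -6 + (-3883/(-9) + 4191/(-700)) = -6 + (-3883*(-⅑) + 4191*(-1/700)) = -6 + (3883/9 - 4191/700) = -6 + 2680381/6300 = 2642581/6300 ≈ 419.46)
r(n, Y) = (Y + n)/(48 + Y)
f = I*√43985/3 (f = √(-4900 + (-57 - 58)/(48 - 57)) = √(-4900 - 115/(-9)) = √(-4900 - ⅑*(-115)) = √(-4900 + 115/9) = √(-43985/9) = I*√43985/3 ≈ 69.909*I)
1/(q + f) = 1/(2642581/6300 + I*√43985/3)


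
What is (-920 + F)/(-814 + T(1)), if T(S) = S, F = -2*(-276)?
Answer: 368/813 ≈ 0.45264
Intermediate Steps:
F = 552
(-920 + F)/(-814 + T(1)) = (-920 + 552)/(-814 + 1) = -368/(-813) = -368*(-1/813) = 368/813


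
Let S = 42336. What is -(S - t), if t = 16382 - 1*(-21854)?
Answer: -4100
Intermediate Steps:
t = 38236 (t = 16382 + 21854 = 38236)
-(S - t) = -(42336 - 1*38236) = -(42336 - 38236) = -1*4100 = -4100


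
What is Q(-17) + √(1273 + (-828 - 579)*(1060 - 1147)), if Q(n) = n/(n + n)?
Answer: ½ + √123682 ≈ 352.18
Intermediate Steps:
Q(n) = ½ (Q(n) = n/((2*n)) = n*(1/(2*n)) = ½)
Q(-17) + √(1273 + (-828 - 579)*(1060 - 1147)) = ½ + √(1273 + (-828 - 579)*(1060 - 1147)) = ½ + √(1273 - 1407*(-87)) = ½ + √(1273 + 122409) = ½ + √123682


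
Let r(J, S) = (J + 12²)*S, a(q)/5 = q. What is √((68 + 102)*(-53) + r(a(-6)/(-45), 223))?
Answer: 2*√52314/3 ≈ 152.48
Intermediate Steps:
a(q) = 5*q
r(J, S) = S*(144 + J) (r(J, S) = (J + 144)*S = (144 + J)*S = S*(144 + J))
√((68 + 102)*(-53) + r(a(-6)/(-45), 223)) = √((68 + 102)*(-53) + 223*(144 + (5*(-6))/(-45))) = √(170*(-53) + 223*(144 - 30*(-1/45))) = √(-9010 + 223*(144 + ⅔)) = √(-9010 + 223*(434/3)) = √(-9010 + 96782/3) = √(69752/3) = 2*√52314/3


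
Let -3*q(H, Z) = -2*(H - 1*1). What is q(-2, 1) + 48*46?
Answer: 2206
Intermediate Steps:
q(H, Z) = -⅔ + 2*H/3 (q(H, Z) = -(-2)*(H - 1*1)/3 = -(-2)*(H - 1)/3 = -(-2)*(-1 + H)/3 = -(2 - 2*H)/3 = -⅔ + 2*H/3)
q(-2, 1) + 48*46 = (-⅔ + (⅔)*(-2)) + 48*46 = (-⅔ - 4/3) + 2208 = -2 + 2208 = 2206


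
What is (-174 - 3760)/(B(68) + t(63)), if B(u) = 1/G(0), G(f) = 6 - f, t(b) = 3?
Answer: -23604/19 ≈ -1242.3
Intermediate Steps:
B(u) = ⅙ (B(u) = 1/(6 - 1*0) = 1/(6 + 0) = 1/6 = ⅙)
(-174 - 3760)/(B(68) + t(63)) = (-174 - 3760)/(⅙ + 3) = -3934/19/6 = -3934*6/19 = -23604/19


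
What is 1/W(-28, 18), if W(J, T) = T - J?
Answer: 1/46 ≈ 0.021739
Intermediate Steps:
1/W(-28, 18) = 1/(18 - 1*(-28)) = 1/(18 + 28) = 1/46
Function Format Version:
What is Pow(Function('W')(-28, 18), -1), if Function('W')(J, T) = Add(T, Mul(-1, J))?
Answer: Rational(1, 46) ≈ 0.021739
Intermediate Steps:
Pow(Function('W')(-28, 18), -1) = Pow(Add(18, Mul(-1, -28)), -1) = Pow(Add(18, 28), -1) = Pow(46, -1) = Rational(1, 46)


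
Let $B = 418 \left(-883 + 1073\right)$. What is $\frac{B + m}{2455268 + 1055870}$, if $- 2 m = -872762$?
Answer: $\frac{515801}{3511138} \approx 0.1469$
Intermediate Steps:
$m = 436381$ ($m = \left(- \frac{1}{2}\right) \left(-872762\right) = 436381$)
$B = 79420$ ($B = 418 \cdot 190 = 79420$)
$\frac{B + m}{2455268 + 1055870} = \frac{79420 + 436381}{2455268 + 1055870} = \frac{515801}{3511138}$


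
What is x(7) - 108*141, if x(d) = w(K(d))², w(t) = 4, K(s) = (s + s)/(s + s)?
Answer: -15212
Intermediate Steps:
K(s) = 1 (K(s) = (2*s)/((2*s)) = (2*s)*(1/(2*s)) = 1)
x(d) = 16 (x(d) = 4² = 16)
x(7) - 108*141 = 16 - 108*141 = 16 - 15228 = -15212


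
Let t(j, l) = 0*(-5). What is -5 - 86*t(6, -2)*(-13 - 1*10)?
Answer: -5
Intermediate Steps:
t(j, l) = 0
-5 - 86*t(6, -2)*(-13 - 1*10) = -5 - 0*(-13 - 1*10) = -5 - 0*(-13 - 10) = -5 - 0*(-23) = -5 - 86*0 = -5 + 0 = -5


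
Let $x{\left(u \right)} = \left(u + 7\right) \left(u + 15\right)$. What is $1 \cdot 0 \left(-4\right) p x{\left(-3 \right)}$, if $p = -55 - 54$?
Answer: $0$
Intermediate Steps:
$x{\left(u \right)} = \left(7 + u\right) \left(15 + u\right)$
$p = -109$ ($p = -55 - 54 = -109$)
$1 \cdot 0 \left(-4\right) p x{\left(-3 \right)} = 1 \cdot 0 \left(-4\right) \left(-109\right) \left(105 + \left(-3\right)^{2} + 22 \left(-3\right)\right) = 0 \left(-4\right) \left(-109\right) \left(105 + 9 - 66\right) = 0 \left(-109\right) 48 = 0 \cdot 48 = 0$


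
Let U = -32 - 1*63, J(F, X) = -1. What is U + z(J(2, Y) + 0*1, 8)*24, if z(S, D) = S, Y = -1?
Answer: -119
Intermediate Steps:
U = -95 (U = -32 - 63 = -95)
U + z(J(2, Y) + 0*1, 8)*24 = -95 + (-1 + 0*1)*24 = -95 + (-1 + 0)*24 = -95 - 1*24 = -95 - 24 = -119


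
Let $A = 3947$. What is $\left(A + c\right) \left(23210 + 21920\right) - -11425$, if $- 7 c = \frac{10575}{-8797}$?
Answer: $\frac{10970131675515}{61579} \approx 1.7815 \cdot 10^{8}$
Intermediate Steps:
$c = \frac{10575}{61579}$ ($c = - \frac{10575 \frac{1}{-8797}}{7} = - \frac{10575 \left(- \frac{1}{8797}\right)}{7} = \left(- \frac{1}{7}\right) \left(- \frac{10575}{8797}\right) = \frac{10575}{61579} \approx 0.17173$)
$\left(A + c\right) \left(23210 + 21920\right) - -11425 = \left(3947 + \frac{10575}{61579}\right) \left(23210 + 21920\right) - -11425 = \frac{243062888}{61579} \cdot 45130 + 11425 = \frac{10969428135440}{61579} + 11425 = \frac{10970131675515}{61579}$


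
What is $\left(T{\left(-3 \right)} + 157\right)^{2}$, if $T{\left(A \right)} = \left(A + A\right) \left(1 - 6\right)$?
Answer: $34969$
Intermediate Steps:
$T{\left(A \right)} = - 10 A$ ($T{\left(A \right)} = 2 A \left(-5\right) = - 10 A$)
$\left(T{\left(-3 \right)} + 157\right)^{2} = \left(\left(-10\right) \left(-3\right) + 157\right)^{2} = \left(30 + 157\right)^{2} = 187^{2} = 34969$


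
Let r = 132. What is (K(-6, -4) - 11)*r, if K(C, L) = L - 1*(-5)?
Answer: -1320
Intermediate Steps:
K(C, L) = 5 + L (K(C, L) = L + 5 = 5 + L)
(K(-6, -4) - 11)*r = ((5 - 4) - 11)*132 = (1 - 11)*132 = -10*132 = -1320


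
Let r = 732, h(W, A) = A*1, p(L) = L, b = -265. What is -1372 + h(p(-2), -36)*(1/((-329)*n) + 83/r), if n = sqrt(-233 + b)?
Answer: -83941/61 - 6*I*sqrt(498)/27307 ≈ -1376.1 - 0.0049033*I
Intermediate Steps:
h(W, A) = A
n = I*sqrt(498) (n = sqrt(-233 - 265) = sqrt(-498) = I*sqrt(498) ≈ 22.316*I)
-1372 + h(p(-2), -36)*(1/((-329)*n) + 83/r) = -1372 - 36*(1/((-329)*((I*sqrt(498)))) + 83/732) = -1372 - 36*(-(-1)*I*sqrt(498)/163842 + 83*(1/732)) = -1372 - 36*(I*sqrt(498)/163842 + 83/732) = -1372 - 36*(83/732 + I*sqrt(498)/163842) = -1372 + (-249/61 - 6*I*sqrt(498)/27307) = -83941/61 - 6*I*sqrt(498)/27307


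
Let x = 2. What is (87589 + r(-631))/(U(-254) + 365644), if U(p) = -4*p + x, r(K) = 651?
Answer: 44120/183331 ≈ 0.24066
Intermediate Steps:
U(p) = 2 - 4*p (U(p) = -4*p + 2 = 2 - 4*p)
(87589 + r(-631))/(U(-254) + 365644) = (87589 + 651)/((2 - 4*(-254)) + 365644) = 88240/((2 + 1016) + 365644) = 88240/(1018 + 365644) = 88240/366662 = 88240*(1/366662) = 44120/183331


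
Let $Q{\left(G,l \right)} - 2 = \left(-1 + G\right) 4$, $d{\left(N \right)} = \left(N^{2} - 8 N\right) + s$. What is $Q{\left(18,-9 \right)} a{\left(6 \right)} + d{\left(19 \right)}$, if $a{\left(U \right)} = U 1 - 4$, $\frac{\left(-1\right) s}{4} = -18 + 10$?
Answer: $381$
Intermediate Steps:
$s = 32$ ($s = - 4 \left(-18 + 10\right) = \left(-4\right) \left(-8\right) = 32$)
$d{\left(N \right)} = 32 + N^{2} - 8 N$ ($d{\left(N \right)} = \left(N^{2} - 8 N\right) + 32 = 32 + N^{2} - 8 N$)
$Q{\left(G,l \right)} = -2 + 4 G$ ($Q{\left(G,l \right)} = 2 + \left(-1 + G\right) 4 = 2 + \left(-4 + 4 G\right) = -2 + 4 G$)
$a{\left(U \right)} = -4 + U$ ($a{\left(U \right)} = U - 4 = -4 + U$)
$Q{\left(18,-9 \right)} a{\left(6 \right)} + d{\left(19 \right)} = \left(-2 + 4 \cdot 18\right) \left(-4 + 6\right) + \left(32 + 19^{2} - 152\right) = \left(-2 + 72\right) 2 + \left(32 + 361 - 152\right) = 70 \cdot 2 + 241 = 140 + 241 = 381$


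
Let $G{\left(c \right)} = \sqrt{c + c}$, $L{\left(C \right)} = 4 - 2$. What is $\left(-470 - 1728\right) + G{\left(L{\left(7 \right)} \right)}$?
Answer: $-2196$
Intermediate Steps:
$L{\left(C \right)} = 2$ ($L{\left(C \right)} = 4 - 2 = 2$)
$G{\left(c \right)} = \sqrt{2} \sqrt{c}$ ($G{\left(c \right)} = \sqrt{2 c} = \sqrt{2} \sqrt{c}$)
$\left(-470 - 1728\right) + G{\left(L{\left(7 \right)} \right)} = \left(-470 - 1728\right) + \sqrt{2} \sqrt{2} = \left(-470 - 1728\right) + 2 = -2198 + 2 = -2196$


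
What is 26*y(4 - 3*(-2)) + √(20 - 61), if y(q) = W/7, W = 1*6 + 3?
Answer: 234/7 + I*√41 ≈ 33.429 + 6.4031*I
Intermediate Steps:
W = 9 (W = 6 + 3 = 9)
y(q) = 9/7
26*y(4 - 3*(-2)) + √(20 - 61) = 26*(9/7) + √(20 - 61) = 234/7 + √(-41) = 234/7 + I*√41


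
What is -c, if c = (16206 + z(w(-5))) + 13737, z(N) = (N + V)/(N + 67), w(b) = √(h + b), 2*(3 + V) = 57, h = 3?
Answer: (-59888*√2 + 4012413*I)/(2*(√2 - 67*I)) ≈ -29943.0 - 0.013068*I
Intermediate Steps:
V = 51/2 (V = -3 + (½)*57 = -3 + 57/2 = 51/2 ≈ 25.500)
w(b) = √(3 + b)
z(N) = (51/2 + N)/(67 + N) (z(N) = (N + 51/2)/(N + 67) = (51/2 + N)/(67 + N))
c = 29943 + (51/2 + I*√2)/(67 + I*√2) (c = (16206 + (51/2 + √(3 - 5))/(67 + √(3 - 5))) + 13737 = (16206 + (51/2 + √(-2))/(67 + √(-2))) + 13737 = (16206 + (51/2 + I*√2)/(67 + I*√2)) + 13737 = 29943 + (51/2 + I*√2)/(67 + I*√2) ≈ 29943.0 + 0.013068*I)
-c = -(268951447/8982 + 83*I*√2/8982) = -268951447/8982 - 83*I*√2/8982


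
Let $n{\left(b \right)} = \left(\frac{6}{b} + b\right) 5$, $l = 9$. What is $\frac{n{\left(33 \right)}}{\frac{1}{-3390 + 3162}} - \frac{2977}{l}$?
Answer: $- \frac{3777647}{99} \approx -38158.0$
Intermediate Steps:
$n{\left(b \right)} = 5 b + \frac{30}{b}$ ($n{\left(b \right)} = \left(b + \frac{6}{b}\right) 5 = 5 b + \frac{30}{b}$)
$\frac{n{\left(33 \right)}}{\frac{1}{-3390 + 3162}} - \frac{2977}{l} = \frac{5 \cdot 33 + \frac{30}{33}}{\frac{1}{-3390 + 3162}} - \frac{2977}{9} = \frac{165 + 30 \cdot \frac{1}{33}}{\frac{1}{-228}} - \frac{2977}{9} = \frac{165 + \frac{10}{11}}{- \frac{1}{228}} - \frac{2977}{9} = \frac{1825}{11} \left(-228\right) - \frac{2977}{9} = - \frac{416100}{11} - \frac{2977}{9} = - \frac{3777647}{99}$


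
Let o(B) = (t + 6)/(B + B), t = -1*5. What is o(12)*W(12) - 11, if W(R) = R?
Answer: -21/2 ≈ -10.500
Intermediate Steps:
t = -5
o(B) = 1/(2*B) (o(B) = (-5 + 6)/(B + B) = 1/(2*B))
o(12)*W(12) - 11 = ((½)/12)*12 - 11 = ((½)*(1/12))*12 - 11 = (1/24)*12 - 11 = ½ - 11 = -21/2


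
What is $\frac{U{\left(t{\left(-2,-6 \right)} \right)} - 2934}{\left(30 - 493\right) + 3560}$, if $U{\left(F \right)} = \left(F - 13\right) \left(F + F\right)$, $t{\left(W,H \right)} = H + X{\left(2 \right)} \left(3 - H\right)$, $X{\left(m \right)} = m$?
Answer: $- \frac{2958}{3097} \approx -0.95512$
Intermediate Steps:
$t{\left(W,H \right)} = 6 - H$ ($t{\left(W,H \right)} = H + 2 \left(3 - H\right) = H - \left(-6 + 2 H\right) = 6 - H$)
$U{\left(F \right)} = 2 F \left(-13 + F\right)$ ($U{\left(F \right)} = \left(-13 + F\right) 2 F = 2 F \left(-13 + F\right)$)
$\frac{U{\left(t{\left(-2,-6 \right)} \right)} - 2934}{\left(30 - 493\right) + 3560} = \frac{2 \left(6 - -6\right) \left(-13 + \left(6 - -6\right)\right) - 2934}{\left(30 - 493\right) + 3560} = \frac{2 \left(6 + 6\right) \left(-13 + \left(6 + 6\right)\right) - 2934}{\left(30 - 493\right) + 3560} = \frac{2 \cdot 12 \left(-13 + 12\right) - 2934}{-463 + 3560} = \frac{2 \cdot 12 \left(-1\right) - 2934}{3097} = \left(-24 - 2934\right) \frac{1}{3097} = \left(-2958\right) \frac{1}{3097} = - \frac{2958}{3097}$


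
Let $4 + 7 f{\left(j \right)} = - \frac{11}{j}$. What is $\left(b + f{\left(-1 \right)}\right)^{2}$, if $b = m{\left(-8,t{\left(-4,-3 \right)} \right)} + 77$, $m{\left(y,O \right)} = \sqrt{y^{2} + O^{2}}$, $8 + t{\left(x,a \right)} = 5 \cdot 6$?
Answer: $6632 + 312 \sqrt{137} \approx 10284.0$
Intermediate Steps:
$f{\left(j \right)} = - \frac{4}{7} - \frac{11}{7 j}$ ($f{\left(j \right)} = - \frac{4}{7} + \frac{\left(-11\right) \frac{1}{j}}{7} = - \frac{4}{7} - \frac{11}{7 j}$)
$t{\left(x,a \right)} = 22$ ($t{\left(x,a \right)} = -8 + 5 \cdot 6 = -8 + 30 = 22$)
$m{\left(y,O \right)} = \sqrt{O^{2} + y^{2}}$
$b = 77 + 2 \sqrt{137}$ ($b = \sqrt{22^{2} + \left(-8\right)^{2}} + 77 = \sqrt{484 + 64} + 77 = \sqrt{548} + 77 = 2 \sqrt{137} + 77 = 77 + 2 \sqrt{137} \approx 100.41$)
$\left(b + f{\left(-1 \right)}\right)^{2} = \left(\left(77 + 2 \sqrt{137}\right) + \frac{-11 - -4}{7 \left(-1\right)}\right)^{2} = \left(\left(77 + 2 \sqrt{137}\right) + \frac{1}{7} \left(-1\right) \left(-11 + 4\right)\right)^{2} = \left(\left(77 + 2 \sqrt{137}\right) + \frac{1}{7} \left(-1\right) \left(-7\right)\right)^{2} = \left(\left(77 + 2 \sqrt{137}\right) + 1\right)^{2} = \left(78 + 2 \sqrt{137}\right)^{2}$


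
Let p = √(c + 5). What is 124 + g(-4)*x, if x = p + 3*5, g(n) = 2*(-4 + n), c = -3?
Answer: -116 - 16*√2 ≈ -138.63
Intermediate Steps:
p = √2 (p = √(-3 + 5) = √2 ≈ 1.4142)
g(n) = -8 + 2*n
x = 15 + √2 (x = √2 + 3*5 = √2 + 15 = 15 + √2 ≈ 16.414)
124 + g(-4)*x = 124 + (-8 + 2*(-4))*(15 + √2) = 124 + (-8 - 8)*(15 + √2) = 124 - 16*(15 + √2) = 124 + (-240 - 16*√2) = -116 - 16*√2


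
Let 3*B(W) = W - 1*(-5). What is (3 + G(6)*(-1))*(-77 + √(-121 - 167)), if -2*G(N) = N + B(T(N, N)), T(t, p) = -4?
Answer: -2849/6 + 74*I*√2 ≈ -474.83 + 104.65*I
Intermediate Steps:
B(W) = 5/3 + W/3 (B(W) = (W - 1*(-5))/3 = (W + 5)/3 = (5 + W)/3 = 5/3 + W/3)
G(N) = -⅙ - N/2 (G(N) = -(N + (5/3 + (⅓)*(-4)))/2 = -(N + (5/3 - 4/3))/2 = -(N + ⅓)/2 = -(⅓ + N)/2 = -⅙ - N/2)
(3 + G(6)*(-1))*(-77 + √(-121 - 167)) = (3 + (-⅙ - ½*6)*(-1))*(-77 + √(-121 - 167)) = (3 + (-⅙ - 3)*(-1))*(-77 + √(-288)) = (3 - 19/6*(-1))*(-77 + 12*I*√2) = (3 + 19/6)*(-77 + 12*I*√2) = 37*(-77 + 12*I*√2)/6 = -2849/6 + 74*I*√2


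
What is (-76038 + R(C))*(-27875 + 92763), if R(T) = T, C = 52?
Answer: -4930579568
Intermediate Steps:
(-76038 + R(C))*(-27875 + 92763) = (-76038 + 52)*(-27875 + 92763) = -75986*64888 = -4930579568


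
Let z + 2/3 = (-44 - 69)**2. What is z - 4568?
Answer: 24601/3 ≈ 8200.3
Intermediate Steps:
z = 38305/3 (z = -2/3 + (-44 - 69)**2 = -2/3 + (-113)**2 = -2/3 + 12769 = 38305/3 ≈ 12768.)
z - 4568 = 38305/3 - 4568 = 24601/3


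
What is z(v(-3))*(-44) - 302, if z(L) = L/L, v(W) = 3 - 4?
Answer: -346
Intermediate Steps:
v(W) = -1
z(L) = 1
z(v(-3))*(-44) - 302 = 1*(-44) - 302 = -44 - 302 = -346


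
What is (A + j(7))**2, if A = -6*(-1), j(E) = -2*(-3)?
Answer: 144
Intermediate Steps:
j(E) = 6
A = 6
(A + j(7))**2 = (6 + 6)**2 = 12**2 = 144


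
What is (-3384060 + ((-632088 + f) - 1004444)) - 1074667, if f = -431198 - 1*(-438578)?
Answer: -6087879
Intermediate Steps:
f = 7380 (f = -431198 + 438578 = 7380)
(-3384060 + ((-632088 + f) - 1004444)) - 1074667 = (-3384060 + ((-632088 + 7380) - 1004444)) - 1074667 = (-3384060 + (-624708 - 1004444)) - 1074667 = (-3384060 - 1629152) - 1074667 = -5013212 - 1074667 = -6087879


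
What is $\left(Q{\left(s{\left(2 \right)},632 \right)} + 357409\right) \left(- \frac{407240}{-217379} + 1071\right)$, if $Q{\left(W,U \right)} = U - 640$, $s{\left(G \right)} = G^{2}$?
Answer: $\frac{83353114472749}{217379} \approx 3.8345 \cdot 10^{8}$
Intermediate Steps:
$Q{\left(W,U \right)} = -640 + U$
$\left(Q{\left(s{\left(2 \right)},632 \right)} + 357409\right) \left(- \frac{407240}{-217379} + 1071\right) = \left(\left(-640 + 632\right) + 357409\right) \left(- \frac{407240}{-217379} + 1071\right) = \left(-8 + 357409\right) \left(\left(-407240\right) \left(- \frac{1}{217379}\right) + 1071\right) = 357401 \left(\frac{407240}{217379} + 1071\right) = 357401 \cdot \frac{233220149}{217379} = \frac{83353114472749}{217379}$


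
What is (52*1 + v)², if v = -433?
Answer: 145161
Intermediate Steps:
(52*1 + v)² = (52*1 - 433)² = (52 - 433)² = (-381)² = 145161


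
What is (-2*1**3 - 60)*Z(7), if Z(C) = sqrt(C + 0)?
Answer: -62*sqrt(7) ≈ -164.04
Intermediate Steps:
Z(C) = sqrt(C)
(-2*1**3 - 60)*Z(7) = (-2*1**3 - 60)*sqrt(7) = (-2*1 - 60)*sqrt(7) = (-2 - 60)*sqrt(7) = -62*sqrt(7)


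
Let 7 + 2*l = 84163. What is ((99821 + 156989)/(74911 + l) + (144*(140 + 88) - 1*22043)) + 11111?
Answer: 2562315910/116989 ≈ 21902.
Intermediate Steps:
l = 42078 (l = -7/2 + (½)*84163 = -7/2 + 84163/2 = 42078)
((99821 + 156989)/(74911 + l) + (144*(140 + 88) - 1*22043)) + 11111 = ((99821 + 156989)/(74911 + 42078) + (144*(140 + 88) - 1*22043)) + 11111 = (256810/116989 + (144*228 - 22043)) + 11111 = (256810*(1/116989) + (32832 - 22043)) + 11111 = (256810/116989 + 10789) + 11111 = 1262451131/116989 + 11111 = 2562315910/116989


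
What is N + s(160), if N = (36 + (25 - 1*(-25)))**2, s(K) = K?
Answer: 7556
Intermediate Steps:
N = 7396 (N = (36 + (25 + 25))**2 = (36 + 50)**2 = 86**2 = 7396)
N + s(160) = 7396 + 160 = 7556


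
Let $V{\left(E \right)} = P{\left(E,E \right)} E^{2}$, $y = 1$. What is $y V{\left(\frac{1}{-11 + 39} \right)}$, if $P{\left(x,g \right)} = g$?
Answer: $\frac{1}{21952} \approx 4.5554 \cdot 10^{-5}$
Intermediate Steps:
$V{\left(E \right)} = E^{3}$ ($V{\left(E \right)} = E E^{2} = E^{3}$)
$y V{\left(\frac{1}{-11 + 39} \right)} = 1 \left(\frac{1}{-11 + 39}\right)^{3} = 1 \left(\frac{1}{28}\right)^{3} = 1 \cdot \frac{1}{21952} = \frac{1}{21952}$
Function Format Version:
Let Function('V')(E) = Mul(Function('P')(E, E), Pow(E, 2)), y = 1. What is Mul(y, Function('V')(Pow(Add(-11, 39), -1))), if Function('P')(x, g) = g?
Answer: Rational(1, 21952) ≈ 4.5554e-5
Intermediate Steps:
Function('V')(E) = Pow(E, 3) (Function('V')(E) = Mul(E, Pow(E, 2)) = Pow(E, 3))
Mul(y, Function('V')(Pow(Add(-11, 39), -1))) = Mul(1, Pow(Pow(Add(-11, 39), -1), 3)) = Mul(1, Pow(Pow(28, -1), 3)) = Mul(1, Pow(Rational(1, 28), 3)) = Mul(1, Rational(1, 21952)) = Rational(1, 21952)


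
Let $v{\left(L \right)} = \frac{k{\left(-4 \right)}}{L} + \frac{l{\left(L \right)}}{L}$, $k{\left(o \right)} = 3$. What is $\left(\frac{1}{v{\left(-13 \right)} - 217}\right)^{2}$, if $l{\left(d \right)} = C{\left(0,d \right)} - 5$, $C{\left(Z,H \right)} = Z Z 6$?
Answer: $\frac{169}{7946761} \approx 2.1267 \cdot 10^{-5}$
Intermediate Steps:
$C{\left(Z,H \right)} = 6 Z^{2}$ ($C{\left(Z,H \right)} = Z^{2} \cdot 6 = 6 Z^{2}$)
$l{\left(d \right)} = -5$ ($l{\left(d \right)} = 6 \cdot 0^{2} - 5 = 6 \cdot 0 - 5 = 0 - 5 = -5$)
$v{\left(L \right)} = - \frac{2}{L}$ ($v{\left(L \right)} = \frac{3}{L} - \frac{5}{L} = - \frac{2}{L}$)
$\left(\frac{1}{v{\left(-13 \right)} - 217}\right)^{2} = \left(\frac{1}{- \frac{2}{-13} - 217}\right)^{2} = \left(\frac{1}{\left(-2\right) \left(- \frac{1}{13}\right) - 217}\right)^{2} = \left(\frac{1}{\frac{2}{13} - 217}\right)^{2} = \left(\frac{1}{- \frac{2819}{13}}\right)^{2} = \left(- \frac{13}{2819}\right)^{2} = \frac{169}{7946761}$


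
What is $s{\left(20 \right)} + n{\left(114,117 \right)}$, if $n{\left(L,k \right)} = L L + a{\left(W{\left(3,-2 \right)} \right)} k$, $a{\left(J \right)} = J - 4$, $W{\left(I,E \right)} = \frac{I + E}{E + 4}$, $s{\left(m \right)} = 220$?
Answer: $\frac{25613}{2} \approx 12807.0$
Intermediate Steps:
$W{\left(I,E \right)} = \frac{E + I}{4 + E}$
$a{\left(J \right)} = -4 + J$
$n{\left(L,k \right)} = L^{2} - \frac{7 k}{2}$ ($n{\left(L,k \right)} = L L + \left(-4 + \frac{-2 + 3}{4 - 2}\right) k = L^{2} + \left(-4 + \frac{1}{2} \cdot 1\right) k = L^{2} + \left(-4 + \frac{1}{2}\right) k = L^{2} - \frac{7 k}{2}$)
$s{\left(20 \right)} + n{\left(114,117 \right)} = 220 + \left(114^{2} - \frac{819}{2}\right) = 220 + \left(12996 - \frac{819}{2}\right) = 220 + \frac{25173}{2} = \frac{25613}{2}$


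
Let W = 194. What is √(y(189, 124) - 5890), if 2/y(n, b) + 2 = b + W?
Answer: I*√147037802/158 ≈ 76.746*I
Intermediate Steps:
y(n, b) = 2/(192 + b) (y(n, b) = 2/(-2 + (b + 194)) = 2/(-2 + (194 + b)) = 2/(192 + b))
√(y(189, 124) - 5890) = √(2/(192 + 124) - 5890) = √(2/316 - 5890) = √(2*(1/316) - 5890) = √(1/158 - 5890) = √(-930619/158) = I*√147037802/158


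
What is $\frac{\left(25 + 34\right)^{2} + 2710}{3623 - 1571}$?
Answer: $\frac{6191}{2052} \approx 3.0171$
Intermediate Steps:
$\frac{\left(25 + 34\right)^{2} + 2710}{3623 - 1571} = \frac{59^{2} + 2710}{2052} = \left(3481 + 2710\right) \frac{1}{2052} = 6191 \cdot \frac{1}{2052} = \frac{6191}{2052}$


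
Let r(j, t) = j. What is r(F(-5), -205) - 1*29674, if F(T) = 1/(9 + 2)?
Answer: -326413/11 ≈ -29674.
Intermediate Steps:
F(T) = 1/11
r(F(-5), -205) - 1*29674 = 1/11 - 1*29674 = 1/11 - 29674 = -326413/11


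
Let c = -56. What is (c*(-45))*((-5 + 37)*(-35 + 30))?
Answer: -403200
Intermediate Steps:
(c*(-45))*((-5 + 37)*(-35 + 30)) = (-56*(-45))*((-5 + 37)*(-35 + 30)) = 2520*(32*(-5)) = 2520*(-160) = -403200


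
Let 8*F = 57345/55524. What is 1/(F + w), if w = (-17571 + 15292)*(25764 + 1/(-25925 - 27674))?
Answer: -1133726048/66568035301062525 ≈ -1.7031e-8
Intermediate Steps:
F = 19115/148064 (F = (57345/55524)/8 = (57345*(1/55524))/8 = (⅛)*(19115/18508) = 19115/148064 ≈ 0.12910)
w = -3147127243165/53599 (w = -2279*(25764 + 1/(-53599)) = -2279*(25764 - 1/53599) = -2279*1380924635/53599 = -3147127243165/53599 ≈ -5.8716e+7)
1/(F + w) = 1/(19115/148064 - 3147127243165/53599) = 1/(-66568035301062525/1133726048) = -1133726048/66568035301062525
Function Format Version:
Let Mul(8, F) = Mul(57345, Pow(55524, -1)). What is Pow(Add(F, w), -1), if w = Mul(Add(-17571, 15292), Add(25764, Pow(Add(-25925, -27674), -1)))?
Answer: Rational(-1133726048, 66568035301062525) ≈ -1.7031e-8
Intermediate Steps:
F = Rational(19115, 148064) (F = Mul(Rational(1, 8), Mul(57345, Pow(55524, -1))) = Mul(Rational(1, 8), Mul(57345, Rational(1, 55524))) = Mul(Rational(1, 8), Rational(19115, 18508)) = Rational(19115, 148064) ≈ 0.12910)
w = Rational(-3147127243165, 53599) (w = Mul(-2279, Add(25764, Pow(-53599, -1))) = Mul(-2279, Add(25764, Rational(-1, 53599))) = Mul(-2279, Rational(1380924635, 53599)) = Rational(-3147127243165, 53599) ≈ -5.8716e+7)
Pow(Add(F, w), -1) = Pow(Add(Rational(19115, 148064), Rational(-3147127243165, 53599)), -1) = Pow(Rational(-66568035301062525, 1133726048), -1) = Rational(-1133726048, 66568035301062525)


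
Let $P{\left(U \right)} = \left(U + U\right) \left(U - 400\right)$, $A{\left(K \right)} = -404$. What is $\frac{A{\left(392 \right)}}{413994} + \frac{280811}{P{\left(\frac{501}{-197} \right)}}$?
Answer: $\frac{751945344557033}{5482633078398} \approx 137.15$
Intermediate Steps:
$P{\left(U \right)} = 2 U \left(-400 + U\right)$
$\frac{A{\left(392 \right)}}{413994} + \frac{280811}{P{\left(\frac{501}{-197} \right)}} = - \frac{404}{413994} + \frac{280811}{2 \frac{501}{-197} \left(-400 + \frac{501}{-197}\right)} = \left(-404\right) \frac{1}{413994} + \frac{280811}{2 \cdot 501 \left(- \frac{1}{197}\right) \left(-400 + 501 \left(- \frac{1}{197}\right)\right)} = - \frac{202}{206997} + \frac{280811}{2 \left(- \frac{501}{197}\right) \left(-400 - \frac{501}{197}\right)} = - \frac{202}{206997} + \frac{280811}{2 \left(- \frac{501}{197}\right) \left(- \frac{79301}{197}\right)} = - \frac{202}{206997} + \frac{280811}{\frac{79459602}{38809}} = - \frac{202}{206997} + 280811 \cdot \frac{38809}{79459602} = - \frac{202}{206997} + \frac{10897994099}{79459602} = \frac{751945344557033}{5482633078398}$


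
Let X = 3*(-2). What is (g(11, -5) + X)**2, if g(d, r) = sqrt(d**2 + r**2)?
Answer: (6 - sqrt(146))**2 ≈ 37.003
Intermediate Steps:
X = -6
(g(11, -5) + X)**2 = (sqrt(11**2 + (-5)**2) - 6)**2 = (sqrt(121 + 25) - 6)**2 = (sqrt(146) - 6)**2 = (-6 + sqrt(146))**2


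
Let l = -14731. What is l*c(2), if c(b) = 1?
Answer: -14731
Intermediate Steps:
l*c(2) = -14731*1 = -14731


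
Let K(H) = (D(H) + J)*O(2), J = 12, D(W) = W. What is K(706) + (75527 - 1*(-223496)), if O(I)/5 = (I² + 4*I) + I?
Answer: 349283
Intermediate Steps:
O(I) = 5*I² + 25*I (O(I) = 5*((I² + 4*I) + I) = 5*(I² + 5*I) = 5*I² + 25*I)
K(H) = 840 + 70*H (K(H) = (H + 12)*(5*2*(5 + 2)) = (12 + H)*(5*2*7) = (12 + H)*70 = 840 + 70*H)
K(706) + (75527 - 1*(-223496)) = (840 + 70*706) + (75527 - 1*(-223496)) = (840 + 49420) + (75527 + 223496) = 50260 + 299023 = 349283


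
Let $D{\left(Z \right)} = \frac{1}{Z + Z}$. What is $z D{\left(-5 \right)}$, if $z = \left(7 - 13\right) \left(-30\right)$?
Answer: $-18$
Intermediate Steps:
$z = 180$ ($z = \left(7 - 13\right) \left(-30\right) = \left(-6\right) \left(-30\right) = 180$)
$D{\left(Z \right)} = \frac{1}{2 Z}$
$z D{\left(-5 \right)} = 180 \frac{1}{2 \left(-5\right)} = 180 \cdot \frac{1}{2} \left(- \frac{1}{5}\right) = 180 \left(- \frac{1}{10}\right) = -18$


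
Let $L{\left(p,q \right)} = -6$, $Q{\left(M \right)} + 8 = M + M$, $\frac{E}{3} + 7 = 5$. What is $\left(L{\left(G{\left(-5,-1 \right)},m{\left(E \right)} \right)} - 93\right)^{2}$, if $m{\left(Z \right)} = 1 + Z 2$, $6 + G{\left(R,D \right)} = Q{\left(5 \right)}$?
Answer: $9801$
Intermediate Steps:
$E = -6$ ($E = -21 + 3 \cdot 5 = -21 + 15 = -6$)
$Q{\left(M \right)} = -8 + 2 M$ ($Q{\left(M \right)} = -8 + \left(M + M\right) = -8 + 2 M$)
$G{\left(R,D \right)} = -4$ ($G{\left(R,D \right)} = -6 + \left(-8 + 2 \cdot 5\right) = -6 + \left(-8 + 10\right) = -6 + 2 = -4$)
$m{\left(Z \right)} = 1 + 2 Z$
$\left(L{\left(G{\left(-5,-1 \right)},m{\left(E \right)} \right)} - 93\right)^{2} = \left(-6 - 93\right)^{2} = \left(-99\right)^{2} = 9801$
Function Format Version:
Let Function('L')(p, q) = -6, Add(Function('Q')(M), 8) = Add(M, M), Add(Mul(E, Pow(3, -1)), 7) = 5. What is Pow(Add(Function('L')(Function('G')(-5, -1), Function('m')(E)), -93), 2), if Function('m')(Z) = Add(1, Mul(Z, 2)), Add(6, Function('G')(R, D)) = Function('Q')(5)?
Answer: 9801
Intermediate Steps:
E = -6 (E = Add(-21, Mul(3, 5)) = Add(-21, 15) = -6)
Function('Q')(M) = Add(-8, Mul(2, M)) (Function('Q')(M) = Add(-8, Add(M, M)) = Add(-8, Mul(2, M)))
Function('G')(R, D) = -4 (Function('G')(R, D) = Add(-6, Add(-8, Mul(2, 5))) = Add(-6, Add(-8, 10)) = Add(-6, 2) = -4)
Function('m')(Z) = Add(1, Mul(2, Z))
Pow(Add(Function('L')(Function('G')(-5, -1), Function('m')(E)), -93), 2) = Pow(Add(-6, -93), 2) = Pow(-99, 2) = 9801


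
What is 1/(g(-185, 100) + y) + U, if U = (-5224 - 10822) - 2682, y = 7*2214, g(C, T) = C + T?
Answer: -288654663/15413 ≈ -18728.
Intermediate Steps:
y = 15498
U = -18728 (U = -16046 - 2682 = -18728)
1/(g(-185, 100) + y) + U = 1/((-185 + 100) + 15498) - 18728 = 1/(-85 + 15498) - 18728 = 1/15413 - 18728 = -288654663/15413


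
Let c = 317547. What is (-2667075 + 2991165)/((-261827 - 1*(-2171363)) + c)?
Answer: 108030/742361 ≈ 0.14552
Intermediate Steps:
(-2667075 + 2991165)/((-261827 - 1*(-2171363)) + c) = (-2667075 + 2991165)/((-261827 - 1*(-2171363)) + 317547) = 324090/((-261827 + 2171363) + 317547) = 324090/(1909536 + 317547) = 324090/2227083 = 324090*(1/2227083) = 108030/742361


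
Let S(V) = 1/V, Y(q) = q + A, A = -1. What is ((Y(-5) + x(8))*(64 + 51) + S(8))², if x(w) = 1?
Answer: 21150801/64 ≈ 3.3048e+5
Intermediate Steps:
Y(q) = -1 + q (Y(q) = q - 1 = -1 + q)
S(V) = 1/V
((Y(-5) + x(8))*(64 + 51) + S(8))² = (((-1 - 5) + 1)*(64 + 51) + 1/8)² = ((-6 + 1)*115 + ⅛)² = (-5*115 + ⅛)² = (-575 + ⅛)² = (-4599/8)² = 21150801/64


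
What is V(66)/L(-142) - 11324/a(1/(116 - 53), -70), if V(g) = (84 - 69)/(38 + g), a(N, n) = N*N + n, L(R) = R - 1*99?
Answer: 1126496209749/6963506056 ≈ 161.77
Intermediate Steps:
L(R) = -99 + R (L(R) = R - 99 = -99 + R)
a(N, n) = n + N² (a(N, n) = N² + n = n + N²)
V(g) = 15/(38 + g)
V(66)/L(-142) - 11324/a(1/(116 - 53), -70) = (15/(38 + 66))/(-99 - 142) - 11324/(-70 + (1/(116 - 53))²) = (15/104)/(-241) - 11324/(-70 + (1/63)²) = (15*(1/104))*(-1/241) - 11324/(-70 + (1/63)²) = (15/104)*(-1/241) - 11324/(-70 + 1/3969) = -15/25064 - 11324/(-277829/3969) = -15/25064 - 11324*(-3969/277829) = -15/25064 + 44944956/277829 = 1126496209749/6963506056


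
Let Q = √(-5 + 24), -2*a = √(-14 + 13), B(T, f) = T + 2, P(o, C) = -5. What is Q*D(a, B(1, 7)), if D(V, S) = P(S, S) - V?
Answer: √19*(-10 + I)/2 ≈ -21.794 + 2.1795*I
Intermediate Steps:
B(T, f) = 2 + T
a = -I/2 (a = -√(-14 + 13)/2 = -I/2 ≈ -0.5*I)
Q = √19 ≈ 4.3589
D(V, S) = -5 - V
Q*D(a, B(1, 7)) = √19*(-5 - (-1)*I/2) = √19*(-5 + I/2)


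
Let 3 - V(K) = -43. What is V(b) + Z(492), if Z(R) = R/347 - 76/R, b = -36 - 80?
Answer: 2017249/42681 ≈ 47.263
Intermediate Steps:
b = -116
Z(R) = -76/R + R/347 (Z(R) = R*(1/347) - 76/R = R/347 - 76/R = -76/R + R/347)
V(K) = 46 (V(K) = 3 - 1*(-43) = 3 + 43 = 46)
V(b) + Z(492) = 46 + (-76/492 + (1/347)*492) = 46 + (-76*1/492 + 492/347) = 46 + (-19/123 + 492/347) = 46 + 53923/42681 = 2017249/42681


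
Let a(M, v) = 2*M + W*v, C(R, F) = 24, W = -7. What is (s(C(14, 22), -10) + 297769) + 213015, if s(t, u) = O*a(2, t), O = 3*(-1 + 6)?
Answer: 508324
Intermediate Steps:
O = 15 (O = 3*5 = 15)
a(M, v) = -7*v + 2*M (a(M, v) = 2*M - 7*v = -7*v + 2*M)
s(t, u) = 60 - 105*t (s(t, u) = 15*(-7*t + 2*2) = 15*(-7*t + 4) = 15*(4 - 7*t) = 60 - 105*t)
(s(C(14, 22), -10) + 297769) + 213015 = ((60 - 105*24) + 297769) + 213015 = ((60 - 2520) + 297769) + 213015 = (-2460 + 297769) + 213015 = 295309 + 213015 = 508324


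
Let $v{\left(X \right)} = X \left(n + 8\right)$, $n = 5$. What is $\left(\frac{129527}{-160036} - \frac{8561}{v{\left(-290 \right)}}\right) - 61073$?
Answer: $- \frac{18423320338077}{301667860} \approx -61072.0$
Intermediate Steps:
$v{\left(X \right)} = 13 X$ ($v{\left(X \right)} = X \left(5 + 8\right) = X 13 = 13 X$)
$\left(\frac{129527}{-160036} - \frac{8561}{v{\left(-290 \right)}}\right) - 61073 = \left(\frac{129527}{-160036} - \frac{8561}{13 \left(-290\right)}\right) - 61073 = \left(129527 \left(- \frac{1}{160036}\right) - \frac{8561}{-3770}\right) - 61073 = \left(- \frac{129527}{160036} - - \frac{8561}{3770}\right) - 61073 = \left(- \frac{129527}{160036} + \frac{8561}{3770}\right) - 61073 = \frac{440875703}{301667860} - 61073 = - \frac{18423320338077}{301667860}$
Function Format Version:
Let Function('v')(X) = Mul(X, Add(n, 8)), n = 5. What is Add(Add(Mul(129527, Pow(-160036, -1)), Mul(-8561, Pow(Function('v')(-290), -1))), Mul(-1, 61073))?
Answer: Rational(-18423320338077, 301667860) ≈ -61072.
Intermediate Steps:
Function('v')(X) = Mul(13, X) (Function('v')(X) = Mul(X, Add(5, 8)) = Mul(X, 13) = Mul(13, X))
Add(Add(Mul(129527, Pow(-160036, -1)), Mul(-8561, Pow(Function('v')(-290), -1))), Mul(-1, 61073)) = Add(Add(Mul(129527, Pow(-160036, -1)), Mul(-8561, Pow(Mul(13, -290), -1))), Mul(-1, 61073)) = Add(Add(Mul(129527, Rational(-1, 160036)), Mul(-8561, Pow(-3770, -1))), -61073) = Add(Add(Rational(-129527, 160036), Mul(-8561, Rational(-1, 3770))), -61073) = Add(Add(Rational(-129527, 160036), Rational(8561, 3770)), -61073) = Add(Rational(440875703, 301667860), -61073) = Rational(-18423320338077, 301667860)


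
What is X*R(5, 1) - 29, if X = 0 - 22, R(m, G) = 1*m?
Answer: -139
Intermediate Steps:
R(m, G) = m
X = -22
X*R(5, 1) - 29 = -22*5 - 29 = -110 - 29 = -139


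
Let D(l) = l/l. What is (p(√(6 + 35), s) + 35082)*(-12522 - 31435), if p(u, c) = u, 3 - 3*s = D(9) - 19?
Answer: -1542099474 - 43957*√41 ≈ -1.5424e+9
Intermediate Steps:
D(l) = 1
s = 7 (s = 1 - (1 - 19)/3 = 1 - ⅓*(-18) = 1 + 6 = 7)
(p(√(6 + 35), s) + 35082)*(-12522 - 31435) = (√(6 + 35) + 35082)*(-12522 - 31435) = (√41 + 35082)*(-43957) = (35082 + √41)*(-43957) = -1542099474 - 43957*√41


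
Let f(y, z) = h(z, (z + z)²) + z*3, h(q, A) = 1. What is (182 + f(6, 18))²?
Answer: 56169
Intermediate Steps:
f(y, z) = 1 + 3*z (f(y, z) = 1 + z*3 = 1 + 3*z)
(182 + f(6, 18))² = (182 + (1 + 3*18))² = (182 + (1 + 54))² = (182 + 55)² = 237² = 56169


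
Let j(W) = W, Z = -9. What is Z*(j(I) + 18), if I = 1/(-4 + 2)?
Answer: -315/2 ≈ -157.50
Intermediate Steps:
I = -1/2 (I = 1/(-2) = -1/2 ≈ -0.50000)
Z*(j(I) + 18) = -9*(-1/2 + 18) = -9*35/2 = -315/2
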